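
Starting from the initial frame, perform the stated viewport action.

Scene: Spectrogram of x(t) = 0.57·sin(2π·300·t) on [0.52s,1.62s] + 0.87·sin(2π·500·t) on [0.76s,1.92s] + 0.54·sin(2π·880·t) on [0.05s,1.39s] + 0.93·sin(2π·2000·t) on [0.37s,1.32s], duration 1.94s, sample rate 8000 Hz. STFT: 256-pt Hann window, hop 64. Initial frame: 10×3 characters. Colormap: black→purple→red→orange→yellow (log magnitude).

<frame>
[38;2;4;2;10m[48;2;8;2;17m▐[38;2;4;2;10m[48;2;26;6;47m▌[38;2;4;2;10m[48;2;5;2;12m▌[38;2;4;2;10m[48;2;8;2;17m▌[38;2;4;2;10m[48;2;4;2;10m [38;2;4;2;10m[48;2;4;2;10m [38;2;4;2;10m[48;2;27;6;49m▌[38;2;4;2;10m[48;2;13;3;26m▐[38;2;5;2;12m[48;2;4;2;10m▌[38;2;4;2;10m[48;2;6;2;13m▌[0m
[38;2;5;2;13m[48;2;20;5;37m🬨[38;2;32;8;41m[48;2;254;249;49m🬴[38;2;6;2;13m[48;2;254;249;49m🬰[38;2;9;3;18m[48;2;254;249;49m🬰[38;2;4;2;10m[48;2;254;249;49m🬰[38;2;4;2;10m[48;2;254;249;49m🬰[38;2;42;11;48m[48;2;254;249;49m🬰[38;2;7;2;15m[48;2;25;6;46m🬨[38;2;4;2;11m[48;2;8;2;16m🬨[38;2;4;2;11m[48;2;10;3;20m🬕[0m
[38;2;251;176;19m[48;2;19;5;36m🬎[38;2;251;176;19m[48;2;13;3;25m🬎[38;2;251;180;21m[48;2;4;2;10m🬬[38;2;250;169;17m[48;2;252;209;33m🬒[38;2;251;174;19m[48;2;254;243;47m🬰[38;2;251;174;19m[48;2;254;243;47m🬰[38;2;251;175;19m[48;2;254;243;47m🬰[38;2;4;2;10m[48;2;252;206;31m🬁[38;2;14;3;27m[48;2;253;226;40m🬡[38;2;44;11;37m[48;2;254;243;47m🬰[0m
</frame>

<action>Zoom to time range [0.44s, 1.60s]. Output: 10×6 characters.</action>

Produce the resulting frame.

<frame>
[38;2;4;2;10m[48;2;5;2;12m▌[38;2;4;2;10m[48;2;4;2;10m [38;2;4;2;10m[48;2;7;2;16m▌[38;2;4;2;10m[48;2;4;2;10m [38;2;4;2;10m[48;2;4;2;10m [38;2;4;2;10m[48;2;4;2;10m [38;2;4;2;10m[48;2;4;2;10m [38;2;4;2;10m[48;2;22;5;41m▌[38;2;4;2;10m[48;2;13;3;25m▐[38;2;4;2;10m[48;2;4;2;10m [0m
[38;2;4;2;10m[48;2;5;2;12m▌[38;2;4;2;10m[48;2;4;2;10m [38;2;4;2;10m[48;2;8;2;17m▌[38;2;4;2;10m[48;2;4;2;10m [38;2;4;2;10m[48;2;4;2;10m [38;2;4;2;10m[48;2;4;2;10m [38;2;4;2;10m[48;2;4;2;10m [38;2;4;2;10m[48;2;29;7;52m▌[38;2;4;2;10m[48;2;13;4;27m▐[38;2;4;2;10m[48;2;4;2;10m [0m
[38;2;5;2;11m[48;2;254;249;49m🬎[38;2;4;2;10m[48;2;254;249;49m🬎[38;2;6;2;14m[48;2;254;249;49m🬎[38;2;4;2;10m[48;2;254;249;49m🬎[38;2;4;2;10m[48;2;254;249;49m🬎[38;2;4;2;10m[48;2;254;249;49m🬎[38;2;4;2;10m[48;2;254;249;49m🬎[38;2;32;8;45m[48;2;254;249;49m🬎[38;2;4;2;10m[48;2;16;4;31m▐[38;2;4;2;10m[48;2;4;2;10m [0m
[38;2;251;185;23m[48;2;6;2;14m🬂[38;2;251;185;23m[48;2;4;2;10m🬂[38;2;251;185;23m[48;2;10;3;21m🬂[38;2;251;185;23m[48;2;4;2;10m🬂[38;2;251;185;23m[48;2;4;2;10m🬂[38;2;251;185;23m[48;2;4;2;10m🬂[38;2;251;185;23m[48;2;4;2;10m🬂[38;2;251;188;24m[48;2;32;8;45m🬂[38;2;4;2;10m[48;2;24;6;45m▐[38;2;4;2;10m[48;2;4;2;10m [0m
[38;2;8;2;17m[48;2;251;176;19m🬂[38;2;4;2;11m[48;2;251;176;19m🬂[38;2;14;4;28m[48;2;251;177;20m🬂[38;2;4;2;11m[48;2;251;176;19m🬂[38;2;4;2;11m[48;2;251;176;19m🬂[38;2;4;2;11m[48;2;251;176;19m🬂[38;2;4;2;11m[48;2;251;176;19m🬂[38;2;19;5;35m[48;2;251;176;20m🬂[38;2;14;4;27m[48;2;251;176;19m🬨[38;2;4;2;10m[48;2;4;2;10m [0m
[38;2;15;4;29m[48;2;212;119;54m🬕[38;2;18;4;34m[48;2;252;194;27m🬰[38;2;45;11;51m[48;2;252;211;34m🬮[38;2;253;218;37m[48;2;30;7;53m🬎[38;2;253;218;37m[48;2;30;7;53m🬎[38;2;253;218;37m[48;2;30;7;53m🬎[38;2;253;218;37m[48;2;30;7;53m🬎[38;2;253;218;37m[48;2;32;7;57m🬎[38;2;253;219;37m[48;2;34;8;60m🬎[38;2;253;218;37m[48;2;30;7;53m🬎[0m
</frame>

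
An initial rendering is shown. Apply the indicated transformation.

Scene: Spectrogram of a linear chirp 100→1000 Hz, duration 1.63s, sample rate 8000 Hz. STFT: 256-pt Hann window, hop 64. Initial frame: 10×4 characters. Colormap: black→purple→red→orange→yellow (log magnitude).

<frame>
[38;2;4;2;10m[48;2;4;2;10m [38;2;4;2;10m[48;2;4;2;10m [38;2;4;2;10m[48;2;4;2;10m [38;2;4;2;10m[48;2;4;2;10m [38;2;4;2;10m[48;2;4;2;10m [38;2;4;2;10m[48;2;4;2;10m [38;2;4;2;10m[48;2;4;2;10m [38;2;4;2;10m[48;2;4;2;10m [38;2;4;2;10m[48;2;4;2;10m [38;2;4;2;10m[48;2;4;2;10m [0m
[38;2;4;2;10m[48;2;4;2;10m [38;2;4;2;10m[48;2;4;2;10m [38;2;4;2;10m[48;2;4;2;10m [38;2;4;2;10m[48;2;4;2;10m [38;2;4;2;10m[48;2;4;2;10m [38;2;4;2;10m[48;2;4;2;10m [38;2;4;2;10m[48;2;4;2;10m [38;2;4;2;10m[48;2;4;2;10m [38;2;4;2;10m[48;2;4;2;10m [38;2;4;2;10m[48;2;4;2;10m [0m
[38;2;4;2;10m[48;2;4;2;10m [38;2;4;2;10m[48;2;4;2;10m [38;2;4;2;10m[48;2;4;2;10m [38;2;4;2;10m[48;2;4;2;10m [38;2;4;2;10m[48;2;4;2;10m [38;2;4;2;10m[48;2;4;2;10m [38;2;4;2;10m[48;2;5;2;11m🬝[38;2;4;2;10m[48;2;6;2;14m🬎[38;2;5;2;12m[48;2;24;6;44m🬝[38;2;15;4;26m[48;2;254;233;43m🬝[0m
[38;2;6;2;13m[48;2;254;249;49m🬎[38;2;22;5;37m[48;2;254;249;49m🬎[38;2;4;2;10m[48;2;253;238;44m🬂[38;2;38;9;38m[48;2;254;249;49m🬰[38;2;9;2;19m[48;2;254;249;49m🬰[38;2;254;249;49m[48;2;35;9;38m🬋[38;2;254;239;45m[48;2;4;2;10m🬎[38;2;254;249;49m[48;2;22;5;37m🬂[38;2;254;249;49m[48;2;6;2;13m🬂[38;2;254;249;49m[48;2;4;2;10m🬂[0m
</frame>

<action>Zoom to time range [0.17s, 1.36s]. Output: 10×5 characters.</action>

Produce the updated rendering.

<frame>
[38;2;4;2;10m[48;2;4;2;10m [38;2;4;2;10m[48;2;4;2;10m [38;2;4;2;10m[48;2;4;2;10m [38;2;4;2;10m[48;2;4;2;10m [38;2;4;2;10m[48;2;4;2;10m [38;2;4;2;10m[48;2;4;2;10m [38;2;4;2;10m[48;2;4;2;10m [38;2;4;2;10m[48;2;4;2;10m [38;2;4;2;10m[48;2;4;2;10m [38;2;4;2;10m[48;2;4;2;10m [0m
[38;2;4;2;10m[48;2;4;2;10m [38;2;4;2;10m[48;2;4;2;10m [38;2;4;2;10m[48;2;4;2;10m [38;2;4;2;10m[48;2;4;2;10m [38;2;4;2;10m[48;2;4;2;10m [38;2;4;2;10m[48;2;4;2;10m [38;2;4;2;10m[48;2;4;2;10m [38;2;4;2;10m[48;2;4;2;10m [38;2;4;2;10m[48;2;4;2;10m [38;2;4;2;10m[48;2;4;2;10m [0m
[38;2;4;2;10m[48;2;4;2;10m [38;2;4;2;10m[48;2;4;2;10m [38;2;4;2;10m[48;2;4;2;10m [38;2;4;2;10m[48;2;4;2;10m [38;2;4;2;10m[48;2;4;2;10m [38;2;4;2;10m[48;2;4;2;10m [38;2;4;2;10m[48;2;4;2;10m [38;2;4;2;10m[48;2;4;2;10m [38;2;4;2;10m[48;2;4;2;10m [38;2;4;2;10m[48;2;4;2;10m [0m
[38;2;4;2;10m[48;2;4;2;10m [38;2;4;2;10m[48;2;4;2;10m [38;2;4;2;10m[48;2;4;2;10m [38;2;4;2;10m[48;2;4;2;11m🬝[38;2;4;2;10m[48;2;5;2;11m🬝[38;2;4;2;10m[48;2;5;2;12m🬎[38;2;4;2;10m[48;2;8;2;17m🬎[38;2;6;2;13m[48;2;24;6;44m🬝[38;2;14;4;26m[48;2;230;112;37m🬝[38;2;4;2;10m[48;2;254;243;47m🬎[0m
[38;2;66;17;34m[48;2;253;240;45m🬆[38;2;5;2;12m[48;2;247;209;46m🬂[38;2;22;5;40m[48;2;254;249;49m🬰[38;2;254;249;49m[48;2;14;3;27m🬋[38;2;243;198;48m[48;2;19;4;34m🬍[38;2;253;239;45m[48;2;4;2;11m🬎[38;2;236;184;58m[48;2;16;4;32m🬆[38;2;254;249;49m[48;2;9;3;20m🬂[38;2;254;249;49m[48;2;5;2;12m🬂[38;2;253;234;43m[48;2;4;2;11m🬂[0m
</frame>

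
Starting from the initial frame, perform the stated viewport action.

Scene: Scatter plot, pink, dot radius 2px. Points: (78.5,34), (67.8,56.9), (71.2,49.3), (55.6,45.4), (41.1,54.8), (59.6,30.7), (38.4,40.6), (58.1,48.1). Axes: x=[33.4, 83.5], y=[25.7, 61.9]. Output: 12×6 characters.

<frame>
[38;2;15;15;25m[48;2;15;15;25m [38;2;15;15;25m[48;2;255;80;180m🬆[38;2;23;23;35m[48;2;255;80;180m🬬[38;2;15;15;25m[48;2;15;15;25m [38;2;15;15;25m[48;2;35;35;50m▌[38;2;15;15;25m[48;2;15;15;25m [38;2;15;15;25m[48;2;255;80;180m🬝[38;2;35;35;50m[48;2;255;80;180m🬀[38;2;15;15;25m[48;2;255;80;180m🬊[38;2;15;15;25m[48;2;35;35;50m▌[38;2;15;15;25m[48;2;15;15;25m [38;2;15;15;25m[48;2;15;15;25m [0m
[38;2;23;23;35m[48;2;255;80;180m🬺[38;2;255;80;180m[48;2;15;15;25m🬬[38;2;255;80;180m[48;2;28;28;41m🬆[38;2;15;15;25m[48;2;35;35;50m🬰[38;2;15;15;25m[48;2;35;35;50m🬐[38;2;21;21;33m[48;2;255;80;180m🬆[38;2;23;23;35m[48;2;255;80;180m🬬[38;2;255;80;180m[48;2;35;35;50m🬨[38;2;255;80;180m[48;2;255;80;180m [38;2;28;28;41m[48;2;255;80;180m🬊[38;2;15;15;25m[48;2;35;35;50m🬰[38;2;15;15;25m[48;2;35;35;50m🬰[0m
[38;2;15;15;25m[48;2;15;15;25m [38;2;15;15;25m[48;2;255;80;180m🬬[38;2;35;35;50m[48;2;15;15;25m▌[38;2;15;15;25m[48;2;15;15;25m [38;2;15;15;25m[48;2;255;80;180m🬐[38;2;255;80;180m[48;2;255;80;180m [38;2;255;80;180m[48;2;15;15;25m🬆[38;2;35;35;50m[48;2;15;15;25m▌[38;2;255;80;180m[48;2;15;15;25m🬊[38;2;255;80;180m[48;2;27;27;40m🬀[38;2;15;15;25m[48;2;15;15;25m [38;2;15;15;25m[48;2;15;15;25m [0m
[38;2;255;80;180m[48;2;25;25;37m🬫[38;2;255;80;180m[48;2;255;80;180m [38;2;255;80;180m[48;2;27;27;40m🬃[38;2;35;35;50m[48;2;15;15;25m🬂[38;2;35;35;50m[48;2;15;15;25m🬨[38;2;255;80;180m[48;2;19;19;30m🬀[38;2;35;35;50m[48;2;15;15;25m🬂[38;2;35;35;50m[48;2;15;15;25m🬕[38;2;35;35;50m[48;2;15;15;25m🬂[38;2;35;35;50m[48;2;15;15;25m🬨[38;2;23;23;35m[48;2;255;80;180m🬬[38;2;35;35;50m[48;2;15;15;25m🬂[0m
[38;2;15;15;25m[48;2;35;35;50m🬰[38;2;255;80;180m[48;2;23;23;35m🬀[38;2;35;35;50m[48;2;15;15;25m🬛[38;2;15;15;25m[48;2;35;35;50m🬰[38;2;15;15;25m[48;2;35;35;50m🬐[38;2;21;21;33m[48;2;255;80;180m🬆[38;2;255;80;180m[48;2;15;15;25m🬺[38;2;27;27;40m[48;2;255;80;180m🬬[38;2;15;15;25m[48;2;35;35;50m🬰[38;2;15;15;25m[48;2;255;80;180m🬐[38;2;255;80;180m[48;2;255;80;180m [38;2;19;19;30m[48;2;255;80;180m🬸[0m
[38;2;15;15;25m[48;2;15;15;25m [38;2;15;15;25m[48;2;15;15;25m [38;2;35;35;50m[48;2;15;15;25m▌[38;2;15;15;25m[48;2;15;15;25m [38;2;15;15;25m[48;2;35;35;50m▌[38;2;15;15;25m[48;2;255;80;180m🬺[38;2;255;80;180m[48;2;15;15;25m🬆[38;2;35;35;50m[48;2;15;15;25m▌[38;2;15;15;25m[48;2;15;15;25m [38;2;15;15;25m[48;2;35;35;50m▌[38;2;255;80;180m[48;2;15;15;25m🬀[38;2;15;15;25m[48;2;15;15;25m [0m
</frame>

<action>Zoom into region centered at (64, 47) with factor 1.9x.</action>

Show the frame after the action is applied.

<frame>
[38;2;15;15;25m[48;2;15;15;25m [38;2;15;15;25m[48;2;15;15;25m [38;2;35;35;50m[48;2;15;15;25m▌[38;2;15;15;25m[48;2;15;15;25m [38;2;15;15;25m[48;2;35;35;50m▌[38;2;15;15;25m[48;2;15;15;25m [38;2;255;80;180m[48;2;15;15;25m🬊[38;2;255;80;180m[48;2;15;15;25m🬝[38;2;255;80;180m[48;2;15;15;25m🬀[38;2;15;15;25m[48;2;35;35;50m▌[38;2;15;15;25m[48;2;15;15;25m [38;2;15;15;25m[48;2;15;15;25m [0m
[38;2;15;15;25m[48;2;35;35;50m🬰[38;2;15;15;25m[48;2;35;35;50m🬰[38;2;35;35;50m[48;2;15;15;25m🬛[38;2;23;23;35m[48;2;255;80;180m🬬[38;2;15;15;25m[48;2;35;35;50m🬐[38;2;15;15;25m[48;2;35;35;50m🬰[38;2;15;15;25m[48;2;35;35;50m🬰[38;2;35;35;50m[48;2;15;15;25m🬛[38;2;21;21;33m[48;2;255;80;180m🬆[38;2;31;31;45m[48;2;255;80;180m🬬[38;2;15;15;25m[48;2;35;35;50m🬰[38;2;15;15;25m[48;2;35;35;50m🬰[0m
[38;2;15;15;25m[48;2;15;15;25m [38;2;15;15;25m[48;2;255;80;180m🬝[38;2;35;35;50m[48;2;255;80;180m🬀[38;2;255;80;180m[48;2;255;80;180m [38;2;27;27;40m[48;2;255;80;180m🬸[38;2;15;15;25m[48;2;15;15;25m [38;2;15;15;25m[48;2;15;15;25m [38;2;255;80;180m[48;2;27;27;40m🬁[38;2;255;80;180m[48;2;15;15;25m🬬[38;2;255;80;180m[48;2;28;28;41m🬆[38;2;15;15;25m[48;2;15;15;25m [38;2;15;15;25m[48;2;15;15;25m [0m
[38;2;35;35;50m[48;2;15;15;25m🬂[38;2;255;80;180m[48;2;15;15;25m🬊[38;2;255;80;180m[48;2;15;15;25m🬝[38;2;255;80;180m[48;2;19;19;30m🬀[38;2;35;35;50m[48;2;15;15;25m🬨[38;2;35;35;50m[48;2;15;15;25m🬂[38;2;35;35;50m[48;2;15;15;25m🬂[38;2;35;35;50m[48;2;15;15;25m🬕[38;2;35;35;50m[48;2;15;15;25m🬂[38;2;35;35;50m[48;2;15;15;25m🬨[38;2;35;35;50m[48;2;15;15;25m🬂[38;2;35;35;50m[48;2;15;15;25m🬂[0m
[38;2;15;15;25m[48;2;35;35;50m🬰[38;2;15;15;25m[48;2;35;35;50m🬰[38;2;35;35;50m[48;2;15;15;25m🬛[38;2;15;15;25m[48;2;35;35;50m🬰[38;2;15;15;25m[48;2;35;35;50m🬐[38;2;15;15;25m[48;2;35;35;50m🬰[38;2;15;15;25m[48;2;35;35;50m🬰[38;2;35;35;50m[48;2;15;15;25m🬛[38;2;15;15;25m[48;2;35;35;50m🬰[38;2;15;15;25m[48;2;35;35;50m🬐[38;2;15;15;25m[48;2;35;35;50m🬰[38;2;15;15;25m[48;2;35;35;50m🬰[0m
[38;2;15;15;25m[48;2;15;15;25m [38;2;15;15;25m[48;2;15;15;25m [38;2;35;35;50m[48;2;15;15;25m▌[38;2;15;15;25m[48;2;15;15;25m [38;2;15;15;25m[48;2;35;35;50m▌[38;2;15;15;25m[48;2;15;15;25m [38;2;15;15;25m[48;2;15;15;25m [38;2;35;35;50m[48;2;15;15;25m▌[38;2;15;15;25m[48;2;15;15;25m [38;2;15;15;25m[48;2;35;35;50m▌[38;2;15;15;25m[48;2;15;15;25m [38;2;15;15;25m[48;2;15;15;25m [0m
</frame>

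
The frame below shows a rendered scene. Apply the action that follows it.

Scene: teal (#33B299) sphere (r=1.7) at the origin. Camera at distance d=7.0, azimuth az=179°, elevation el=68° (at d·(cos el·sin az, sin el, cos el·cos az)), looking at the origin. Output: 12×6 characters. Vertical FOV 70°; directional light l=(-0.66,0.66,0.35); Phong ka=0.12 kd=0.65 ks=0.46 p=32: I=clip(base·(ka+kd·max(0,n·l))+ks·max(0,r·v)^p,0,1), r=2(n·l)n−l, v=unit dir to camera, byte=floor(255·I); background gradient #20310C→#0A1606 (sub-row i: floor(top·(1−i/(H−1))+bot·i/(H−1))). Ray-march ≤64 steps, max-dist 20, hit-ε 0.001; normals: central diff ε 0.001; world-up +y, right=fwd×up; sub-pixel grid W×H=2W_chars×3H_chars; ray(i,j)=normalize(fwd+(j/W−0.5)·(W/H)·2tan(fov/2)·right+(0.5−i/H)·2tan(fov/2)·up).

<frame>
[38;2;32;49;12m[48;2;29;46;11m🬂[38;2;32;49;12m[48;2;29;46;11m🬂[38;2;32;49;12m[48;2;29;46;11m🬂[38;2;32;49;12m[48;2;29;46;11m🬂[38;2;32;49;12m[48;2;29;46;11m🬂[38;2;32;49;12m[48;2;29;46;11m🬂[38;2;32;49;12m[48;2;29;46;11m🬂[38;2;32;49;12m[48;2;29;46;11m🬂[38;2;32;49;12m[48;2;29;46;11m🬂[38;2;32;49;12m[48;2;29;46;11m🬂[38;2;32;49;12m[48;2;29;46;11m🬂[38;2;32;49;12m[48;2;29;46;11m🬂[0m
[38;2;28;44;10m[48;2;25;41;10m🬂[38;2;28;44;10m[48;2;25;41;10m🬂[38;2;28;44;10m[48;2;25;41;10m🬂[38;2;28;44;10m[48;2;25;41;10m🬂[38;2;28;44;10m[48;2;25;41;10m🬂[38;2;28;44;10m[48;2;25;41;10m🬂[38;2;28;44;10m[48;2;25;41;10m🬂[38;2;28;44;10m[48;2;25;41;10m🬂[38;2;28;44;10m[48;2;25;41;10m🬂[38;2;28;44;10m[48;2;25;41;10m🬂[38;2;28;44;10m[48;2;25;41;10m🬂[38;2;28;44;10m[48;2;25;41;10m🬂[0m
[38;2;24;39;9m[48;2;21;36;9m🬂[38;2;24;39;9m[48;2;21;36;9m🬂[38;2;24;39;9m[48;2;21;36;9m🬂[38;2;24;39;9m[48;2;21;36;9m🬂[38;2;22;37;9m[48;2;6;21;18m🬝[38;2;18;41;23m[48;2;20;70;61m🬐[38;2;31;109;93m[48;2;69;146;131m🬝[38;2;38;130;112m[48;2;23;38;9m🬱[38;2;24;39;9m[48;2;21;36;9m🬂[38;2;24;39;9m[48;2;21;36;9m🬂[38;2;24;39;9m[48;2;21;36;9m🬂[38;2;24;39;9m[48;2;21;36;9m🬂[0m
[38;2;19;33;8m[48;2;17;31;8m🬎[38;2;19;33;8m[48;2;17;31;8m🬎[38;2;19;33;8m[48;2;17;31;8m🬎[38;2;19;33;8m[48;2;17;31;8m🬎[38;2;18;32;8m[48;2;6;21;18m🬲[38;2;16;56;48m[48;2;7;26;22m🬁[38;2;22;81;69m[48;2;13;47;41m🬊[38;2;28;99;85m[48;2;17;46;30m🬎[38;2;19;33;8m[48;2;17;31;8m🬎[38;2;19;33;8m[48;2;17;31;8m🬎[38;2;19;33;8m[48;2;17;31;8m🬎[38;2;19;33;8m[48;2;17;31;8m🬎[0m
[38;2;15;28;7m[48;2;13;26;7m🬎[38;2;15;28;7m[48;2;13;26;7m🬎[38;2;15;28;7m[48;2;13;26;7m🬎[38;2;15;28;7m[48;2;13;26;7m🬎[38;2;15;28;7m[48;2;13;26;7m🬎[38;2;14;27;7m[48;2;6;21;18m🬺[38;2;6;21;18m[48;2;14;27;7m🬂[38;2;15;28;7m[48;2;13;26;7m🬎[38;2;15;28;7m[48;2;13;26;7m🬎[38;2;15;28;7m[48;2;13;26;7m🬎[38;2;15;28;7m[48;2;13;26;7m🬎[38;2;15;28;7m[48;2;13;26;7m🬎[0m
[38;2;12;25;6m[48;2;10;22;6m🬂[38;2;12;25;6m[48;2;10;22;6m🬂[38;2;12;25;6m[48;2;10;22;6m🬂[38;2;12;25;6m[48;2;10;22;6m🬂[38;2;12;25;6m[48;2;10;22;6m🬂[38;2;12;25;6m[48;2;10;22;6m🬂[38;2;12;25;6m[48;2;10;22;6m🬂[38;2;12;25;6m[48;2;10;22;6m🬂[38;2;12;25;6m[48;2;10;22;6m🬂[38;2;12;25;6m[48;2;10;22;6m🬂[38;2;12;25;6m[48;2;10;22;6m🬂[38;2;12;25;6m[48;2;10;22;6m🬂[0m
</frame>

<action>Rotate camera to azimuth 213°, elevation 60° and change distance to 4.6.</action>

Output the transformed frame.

<frame>
[38;2;32;49;12m[48;2;29;46;11m🬂[38;2;32;49;12m[48;2;29;46;11m🬂[38;2;32;49;12m[48;2;29;46;11m🬂[38;2;32;49;12m[48;2;29;46;11m🬂[38;2;32;49;12m[48;2;29;46;11m🬂[38;2;32;49;12m[48;2;29;46;11m🬂[38;2;32;49;12m[48;2;29;46;11m🬂[38;2;32;49;12m[48;2;29;46;11m🬂[38;2;32;49;12m[48;2;29;46;11m🬂[38;2;32;49;12m[48;2;29;46;11m🬂[38;2;32;49;12m[48;2;29;46;11m🬂[38;2;32;49;12m[48;2;29;46;11m🬂[0m
[38;2;28;44;10m[48;2;25;41;10m🬂[38;2;28;44;10m[48;2;25;41;10m🬂[38;2;28;44;10m[48;2;25;41;10m🬂[38;2;28;44;10m[48;2;25;41;10m🬂[38;2;26;42;10m[48;2;10;36;31m🬝[38;2;27;43;10m[48;2;19;70;60m🬆[38;2;28;44;10m[48;2;27;95;82m🬂[38;2;27;43;10m[48;2;34;120;103m🬎[38;2;28;44;10m[48;2;25;41;10m🬂[38;2;28;44;10m[48;2;25;41;10m🬂[38;2;28;44;10m[48;2;25;41;10m🬂[38;2;28;44;10m[48;2;25;41;10m🬂[0m
[38;2;24;39;9m[48;2;21;36;9m🬂[38;2;24;39;9m[48;2;21;36;9m🬂[38;2;24;39;9m[48;2;21;36;9m🬂[38;2;22;37;9m[48;2;6;21;18m🬝[38;2;7;26;22m[48;2;14;51;44m▌[38;2;23;83;72m[48;2;19;69;59m▐[38;2;31;108;93m[48;2;27;96;82m▐[38;2;38;126;108m[48;2;90;176;159m🬎[38;2;37;133;114m[48;2;23;38;9m🬲[38;2;24;39;9m[48;2;21;36;9m🬂[38;2;24;39;9m[48;2;21;36;9m🬂[38;2;24;39;9m[48;2;21;36;9m🬂[0m
[38;2;19;33;8m[48;2;17;31;8m🬎[38;2;19;33;8m[48;2;17;31;8m🬎[38;2;19;33;8m[48;2;17;31;8m🬎[38;2;18;32;8m[48;2;6;21;18m🬲[38;2;12;45;39m[48;2;7;25;22m🬉[38;2;20;73;63m[48;2;16;59;50m▐[38;2;27;95;81m[48;2;23;83;71m🬨[38;2;49;132;116m[48;2;30;108;92m🬂[38;2;35;123;106m[48;2;17;31;8m🬝[38;2;19;33;8m[48;2;17;31;8m🬎[38;2;19;33;8m[48;2;17;31;8m🬎[38;2;19;33;8m[48;2;17;31;8m🬎[0m
[38;2;15;28;7m[48;2;13;26;7m🬎[38;2;15;28;7m[48;2;13;26;7m🬎[38;2;15;28;7m[48;2;13;26;7m🬎[38;2;15;28;7m[48;2;13;26;7m🬎[38;2;6;21;18m[48;2;13;26;7m🬊[38;2;13;48;41m[48;2;8;24;15m🬊[38;2;19;70;60m[48;2;10;35;30m🬎[38;2;24;87;75m[48;2;13;26;7m🬎[38;2;28;101;86m[48;2;14;27;7m🬀[38;2;15;28;7m[48;2;13;26;7m🬎[38;2;15;28;7m[48;2;13;26;7m🬎[38;2;15;28;7m[48;2;13;26;7m🬎[0m
[38;2;12;25;6m[48;2;10;22;6m🬂[38;2;12;25;6m[48;2;10;22;6m🬂[38;2;12;25;6m[48;2;10;22;6m🬂[38;2;12;25;6m[48;2;10;22;6m🬂[38;2;12;25;6m[48;2;10;22;6m🬂[38;2;12;25;6m[48;2;10;22;6m🬂[38;2;12;25;6m[48;2;10;22;6m🬂[38;2;12;25;6m[48;2;10;22;6m🬂[38;2;12;25;6m[48;2;10;22;6m🬂[38;2;12;25;6m[48;2;10;22;6m🬂[38;2;12;25;6m[48;2;10;22;6m🬂[38;2;12;25;6m[48;2;10;22;6m🬂[0m
</frame>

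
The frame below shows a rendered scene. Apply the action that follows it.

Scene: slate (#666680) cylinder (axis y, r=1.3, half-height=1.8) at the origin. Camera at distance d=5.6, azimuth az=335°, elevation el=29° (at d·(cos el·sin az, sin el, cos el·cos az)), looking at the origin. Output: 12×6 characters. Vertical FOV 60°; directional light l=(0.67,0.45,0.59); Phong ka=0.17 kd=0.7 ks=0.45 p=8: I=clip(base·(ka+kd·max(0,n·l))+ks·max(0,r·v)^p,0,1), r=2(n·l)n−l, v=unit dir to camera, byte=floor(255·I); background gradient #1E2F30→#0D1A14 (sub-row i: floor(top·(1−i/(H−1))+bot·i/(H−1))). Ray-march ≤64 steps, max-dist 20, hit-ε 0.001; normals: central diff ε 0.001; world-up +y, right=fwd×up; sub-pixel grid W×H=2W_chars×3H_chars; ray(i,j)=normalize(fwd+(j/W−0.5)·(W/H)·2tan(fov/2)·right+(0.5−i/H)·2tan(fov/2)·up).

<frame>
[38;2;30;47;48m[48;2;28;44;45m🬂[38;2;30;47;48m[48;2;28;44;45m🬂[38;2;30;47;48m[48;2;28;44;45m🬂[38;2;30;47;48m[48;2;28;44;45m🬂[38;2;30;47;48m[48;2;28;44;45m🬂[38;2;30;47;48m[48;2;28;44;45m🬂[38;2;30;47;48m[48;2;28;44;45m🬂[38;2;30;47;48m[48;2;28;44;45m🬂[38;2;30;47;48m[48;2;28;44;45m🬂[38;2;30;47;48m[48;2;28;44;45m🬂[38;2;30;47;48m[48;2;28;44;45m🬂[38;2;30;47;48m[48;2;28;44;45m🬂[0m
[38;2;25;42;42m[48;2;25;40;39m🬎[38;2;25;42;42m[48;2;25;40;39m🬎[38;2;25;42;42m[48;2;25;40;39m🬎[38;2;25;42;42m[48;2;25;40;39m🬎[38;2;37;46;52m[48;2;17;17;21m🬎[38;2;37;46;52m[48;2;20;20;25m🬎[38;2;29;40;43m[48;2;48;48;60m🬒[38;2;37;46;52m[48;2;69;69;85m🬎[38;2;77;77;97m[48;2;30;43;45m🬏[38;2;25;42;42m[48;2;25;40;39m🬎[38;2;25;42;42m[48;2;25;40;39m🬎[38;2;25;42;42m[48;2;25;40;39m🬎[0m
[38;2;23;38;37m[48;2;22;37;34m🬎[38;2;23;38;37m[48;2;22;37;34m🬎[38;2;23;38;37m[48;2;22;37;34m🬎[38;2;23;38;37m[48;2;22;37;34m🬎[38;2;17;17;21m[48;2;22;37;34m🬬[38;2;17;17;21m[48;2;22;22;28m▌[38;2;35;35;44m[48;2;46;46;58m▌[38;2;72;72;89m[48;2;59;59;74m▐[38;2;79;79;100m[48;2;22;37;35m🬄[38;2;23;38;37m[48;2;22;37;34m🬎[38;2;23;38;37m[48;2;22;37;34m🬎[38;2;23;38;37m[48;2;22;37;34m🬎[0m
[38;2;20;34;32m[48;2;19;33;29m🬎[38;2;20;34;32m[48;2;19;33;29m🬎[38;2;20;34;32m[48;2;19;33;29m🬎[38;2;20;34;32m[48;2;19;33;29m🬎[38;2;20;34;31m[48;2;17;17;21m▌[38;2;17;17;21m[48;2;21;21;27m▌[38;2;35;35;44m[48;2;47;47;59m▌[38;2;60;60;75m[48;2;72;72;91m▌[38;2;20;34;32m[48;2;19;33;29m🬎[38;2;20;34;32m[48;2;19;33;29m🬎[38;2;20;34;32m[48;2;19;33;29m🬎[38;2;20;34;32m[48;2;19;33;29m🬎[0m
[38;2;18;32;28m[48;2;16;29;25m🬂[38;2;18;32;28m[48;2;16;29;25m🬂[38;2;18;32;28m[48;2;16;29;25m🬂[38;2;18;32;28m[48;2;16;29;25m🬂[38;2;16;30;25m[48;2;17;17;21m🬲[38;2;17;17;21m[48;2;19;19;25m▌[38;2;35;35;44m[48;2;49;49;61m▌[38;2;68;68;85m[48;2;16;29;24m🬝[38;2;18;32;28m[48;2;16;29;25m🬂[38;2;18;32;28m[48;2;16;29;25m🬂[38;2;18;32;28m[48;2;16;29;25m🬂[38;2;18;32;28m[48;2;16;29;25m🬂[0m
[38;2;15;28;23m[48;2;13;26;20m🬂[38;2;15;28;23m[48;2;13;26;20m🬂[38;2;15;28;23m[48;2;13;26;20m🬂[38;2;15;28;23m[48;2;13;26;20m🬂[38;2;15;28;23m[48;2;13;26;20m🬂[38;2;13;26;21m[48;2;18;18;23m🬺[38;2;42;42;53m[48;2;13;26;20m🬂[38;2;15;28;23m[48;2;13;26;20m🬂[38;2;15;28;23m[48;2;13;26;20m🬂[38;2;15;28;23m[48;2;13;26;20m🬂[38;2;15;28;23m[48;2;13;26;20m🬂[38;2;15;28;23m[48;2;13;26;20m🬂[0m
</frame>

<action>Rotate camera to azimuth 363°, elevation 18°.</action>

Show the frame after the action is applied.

<frame>
[38;2;30;47;48m[48;2;28;44;45m🬂[38;2;30;47;48m[48;2;28;44;45m🬂[38;2;30;47;48m[48;2;28;44;45m🬂[38;2;30;47;48m[48;2;28;44;45m🬂[38;2;30;47;48m[48;2;28;44;45m🬂[38;2;30;47;48m[48;2;28;44;45m🬂[38;2;30;47;48m[48;2;28;44;45m🬂[38;2;30;47;48m[48;2;28;44;45m🬂[38;2;30;47;48m[48;2;28;44;45m🬂[38;2;30;47;48m[48;2;28;44;45m🬂[38;2;30;47;48m[48;2;28;44;45m🬂[38;2;30;47;48m[48;2;28;44;45m🬂[0m
[38;2;25;42;42m[48;2;25;40;39m🬎[38;2;25;42;42m[48;2;25;40;39m🬎[38;2;25;42;42m[48;2;25;40;39m🬎[38;2;25;42;42m[48;2;25;40;39m🬎[38;2;26;43;43m[48;2;20;20;25m🬂[38;2;33;41;46m[48;2;52;52;65m🬕[38;2;44;53;61m[48;2;94;94;111m🬕[38;2;26;43;43m[48;2;99;99;119m🬂[38;2;77;77;96m[48;2;25;42;41m🬓[38;2;25;42;42m[48;2;25;40;39m🬎[38;2;25;42;42m[48;2;25;40;39m🬎[38;2;25;42;42m[48;2;25;40;39m🬎[0m
[38;2;23;38;37m[48;2;22;37;34m🬎[38;2;23;38;37m[48;2;22;37;34m🬎[38;2;23;38;37m[48;2;22;37;34m🬎[38;2;23;38;37m[48;2;22;37;34m🬎[38;2;23;38;36m[48;2;21;21;26m▌[38;2;51;51;64m[48;2;38;38;48m▐[38;2;81;81;99m[48;2;62;62;78m▐[38;2;95;95;115m[48;2;82;82;102m🬄[38;2;23;38;37m[48;2;22;37;34m🬎[38;2;23;38;37m[48;2;22;37;34m🬎[38;2;23;38;37m[48;2;22;37;34m🬎[38;2;23;38;37m[48;2;22;37;34m🬎[0m
[38;2;20;34;32m[48;2;19;33;29m🬎[38;2;20;34;32m[48;2;19;33;29m🬎[38;2;20;34;32m[48;2;19;33;29m🬎[38;2;20;34;32m[48;2;19;33;29m🬎[38;2;20;34;31m[48;2;17;17;21m▌[38;2;50;50;63m[48;2;36;36;46m▐[38;2;73;73;91m[48;2;61;61;77m▐[38;2;81;81;101m[48;2;79;79;99m🬨[38;2;20;34;32m[48;2;19;33;29m🬎[38;2;20;34;32m[48;2;19;33;29m🬎[38;2;20;34;32m[48;2;19;33;29m🬎[38;2;20;34;32m[48;2;19;33;29m🬎[0m
[38;2;18;32;28m[48;2;16;29;25m🬂[38;2;18;32;28m[48;2;16;29;25m🬂[38;2;18;32;28m[48;2;16;29;25m🬂[38;2;18;32;28m[48;2;16;29;25m🬂[38;2;17;30;26m[48;2;17;17;21m▌[38;2;49;49;62m[48;2;34;34;43m▐[38;2;61;61;77m[48;2;71;71;89m▌[38;2;78;78;98m[48;2;80;80;101m▌[38;2;18;32;28m[48;2;16;29;25m🬂[38;2;18;32;28m[48;2;16;29;25m🬂[38;2;18;32;28m[48;2;16;29;25m🬂[38;2;18;32;28m[48;2;16;29;25m🬂[0m
[38;2;15;28;23m[48;2;13;26;20m🬂[38;2;15;28;23m[48;2;13;26;20m🬂[38;2;15;28;23m[48;2;13;26;20m🬂[38;2;15;28;23m[48;2;13;26;20m🬂[38;2;15;28;23m[48;2;13;26;20m🬂[38;2;49;49;62m[48;2;17;27;24m🬁[38;2;66;66;83m[48;2;13;26;20m🬂[38;2;78;78;98m[48;2;13;26;21m🬀[38;2;15;28;23m[48;2;13;26;20m🬂[38;2;15;28;23m[48;2;13;26;20m🬂[38;2;15;28;23m[48;2;13;26;20m🬂[38;2;15;28;23m[48;2;13;26;20m🬂[0m
</frame>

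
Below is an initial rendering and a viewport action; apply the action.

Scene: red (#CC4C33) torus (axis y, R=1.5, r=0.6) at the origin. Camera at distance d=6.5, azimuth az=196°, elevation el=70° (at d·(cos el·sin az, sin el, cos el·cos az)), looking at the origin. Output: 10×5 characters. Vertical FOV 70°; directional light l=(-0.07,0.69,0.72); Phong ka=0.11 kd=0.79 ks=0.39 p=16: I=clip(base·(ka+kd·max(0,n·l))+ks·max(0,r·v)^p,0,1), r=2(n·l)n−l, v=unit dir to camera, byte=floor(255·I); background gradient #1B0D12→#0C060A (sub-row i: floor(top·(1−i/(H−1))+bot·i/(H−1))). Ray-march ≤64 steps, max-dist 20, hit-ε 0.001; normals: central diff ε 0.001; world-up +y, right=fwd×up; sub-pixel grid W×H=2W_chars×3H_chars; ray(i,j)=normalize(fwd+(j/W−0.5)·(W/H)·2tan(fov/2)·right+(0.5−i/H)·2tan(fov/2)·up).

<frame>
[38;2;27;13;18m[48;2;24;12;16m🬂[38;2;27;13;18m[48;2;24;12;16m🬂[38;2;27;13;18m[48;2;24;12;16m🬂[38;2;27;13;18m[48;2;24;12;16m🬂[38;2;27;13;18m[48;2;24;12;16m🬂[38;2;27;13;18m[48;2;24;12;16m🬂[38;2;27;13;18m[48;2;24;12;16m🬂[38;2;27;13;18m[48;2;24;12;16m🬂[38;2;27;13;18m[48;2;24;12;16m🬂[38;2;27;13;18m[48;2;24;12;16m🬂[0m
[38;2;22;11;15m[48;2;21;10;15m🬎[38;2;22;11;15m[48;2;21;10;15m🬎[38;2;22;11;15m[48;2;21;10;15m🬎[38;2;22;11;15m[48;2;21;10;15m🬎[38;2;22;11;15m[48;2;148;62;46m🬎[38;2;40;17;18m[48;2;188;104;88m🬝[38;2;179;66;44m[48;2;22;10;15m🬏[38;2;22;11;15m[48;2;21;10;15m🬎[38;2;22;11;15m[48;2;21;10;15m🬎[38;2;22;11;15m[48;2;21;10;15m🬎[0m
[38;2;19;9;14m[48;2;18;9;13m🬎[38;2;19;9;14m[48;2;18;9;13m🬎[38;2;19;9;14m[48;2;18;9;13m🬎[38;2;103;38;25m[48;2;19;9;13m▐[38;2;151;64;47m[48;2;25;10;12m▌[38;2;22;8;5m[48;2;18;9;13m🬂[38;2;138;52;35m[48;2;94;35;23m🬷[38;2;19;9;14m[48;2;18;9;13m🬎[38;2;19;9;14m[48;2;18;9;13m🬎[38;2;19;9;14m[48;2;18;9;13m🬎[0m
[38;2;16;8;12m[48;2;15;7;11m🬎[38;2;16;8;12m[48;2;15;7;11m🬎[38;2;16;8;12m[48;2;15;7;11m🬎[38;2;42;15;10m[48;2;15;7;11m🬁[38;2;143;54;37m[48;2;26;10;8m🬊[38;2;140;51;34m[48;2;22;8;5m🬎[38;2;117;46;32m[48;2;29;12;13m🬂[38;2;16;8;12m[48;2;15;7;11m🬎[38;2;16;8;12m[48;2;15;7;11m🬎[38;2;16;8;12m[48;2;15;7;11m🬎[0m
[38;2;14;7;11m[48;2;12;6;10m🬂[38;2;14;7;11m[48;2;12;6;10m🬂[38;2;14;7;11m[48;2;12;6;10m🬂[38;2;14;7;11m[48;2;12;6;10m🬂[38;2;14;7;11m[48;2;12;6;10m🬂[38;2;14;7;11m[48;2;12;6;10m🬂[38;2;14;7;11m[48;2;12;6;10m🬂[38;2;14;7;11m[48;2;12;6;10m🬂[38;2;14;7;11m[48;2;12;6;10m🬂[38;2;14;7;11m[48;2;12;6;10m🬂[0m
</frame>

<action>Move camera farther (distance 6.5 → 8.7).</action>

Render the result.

<frame>
[38;2;27;13;18m[48;2;24;12;16m🬂[38;2;27;13;18m[48;2;24;12;16m🬂[38;2;27;13;18m[48;2;24;12;16m🬂[38;2;27;13;18m[48;2;24;12;16m🬂[38;2;27;13;18m[48;2;24;12;16m🬂[38;2;27;13;18m[48;2;24;12;16m🬂[38;2;27;13;18m[48;2;24;12;16m🬂[38;2;27;13;18m[48;2;24;12;16m🬂[38;2;27;13;18m[48;2;24;12;16m🬂[38;2;27;13;18m[48;2;24;12;16m🬂[0m
[38;2;22;11;15m[48;2;21;10;15m🬎[38;2;22;11;15m[48;2;21;10;15m🬎[38;2;22;11;15m[48;2;21;10;15m🬎[38;2;22;11;15m[48;2;21;10;15m🬎[38;2;22;11;15m[48;2;21;10;15m🬎[38;2;22;11;15m[48;2;21;10;15m🬎[38;2;22;11;15m[48;2;21;10;15m🬎[38;2;22;11;15m[48;2;21;10;15m🬎[38;2;22;11;15m[48;2;21;10;15m🬎[38;2;22;11;15m[48;2;21;10;15m🬎[0m
[38;2;19;9;14m[48;2;18;9;13m🬎[38;2;19;9;14m[48;2;18;9;13m🬎[38;2;19;9;14m[48;2;18;9;13m🬎[38;2;19;9;14m[48;2;18;9;13m🬎[38;2;26;10;11m[48;2;124;46;31m🬈[38;2;80;29;20m[48;2;24;10;10m🬠[38;2;157;73;56m[48;2;19;9;13m🬓[38;2;19;9;14m[48;2;18;9;13m🬎[38;2;19;9;14m[48;2;18;9;13m🬎[38;2;19;9;14m[48;2;18;9;13m🬎[0m
[38;2;16;8;12m[48;2;15;7;11m🬎[38;2;16;8;12m[48;2;15;7;11m🬎[38;2;16;8;12m[48;2;15;7;11m🬎[38;2;16;8;12m[48;2;15;7;11m🬎[38;2;126;47;31m[48;2;16;7;10m🬁[38;2;169;79;62m[48;2;17;7;9m🬂[38;2;58;21;14m[48;2;15;7;11m🬀[38;2;16;8;12m[48;2;15;7;11m🬎[38;2;16;8;12m[48;2;15;7;11m🬎[38;2;16;8;12m[48;2;15;7;11m🬎[0m
[38;2;14;7;11m[48;2;12;6;10m🬂[38;2;14;7;11m[48;2;12;6;10m🬂[38;2;14;7;11m[48;2;12;6;10m🬂[38;2;14;7;11m[48;2;12;6;10m🬂[38;2;14;7;11m[48;2;12;6;10m🬂[38;2;14;7;11m[48;2;12;6;10m🬂[38;2;14;7;11m[48;2;12;6;10m🬂[38;2;14;7;11m[48;2;12;6;10m🬂[38;2;14;7;11m[48;2;12;6;10m🬂[38;2;14;7;11m[48;2;12;6;10m🬂[0m
</frame>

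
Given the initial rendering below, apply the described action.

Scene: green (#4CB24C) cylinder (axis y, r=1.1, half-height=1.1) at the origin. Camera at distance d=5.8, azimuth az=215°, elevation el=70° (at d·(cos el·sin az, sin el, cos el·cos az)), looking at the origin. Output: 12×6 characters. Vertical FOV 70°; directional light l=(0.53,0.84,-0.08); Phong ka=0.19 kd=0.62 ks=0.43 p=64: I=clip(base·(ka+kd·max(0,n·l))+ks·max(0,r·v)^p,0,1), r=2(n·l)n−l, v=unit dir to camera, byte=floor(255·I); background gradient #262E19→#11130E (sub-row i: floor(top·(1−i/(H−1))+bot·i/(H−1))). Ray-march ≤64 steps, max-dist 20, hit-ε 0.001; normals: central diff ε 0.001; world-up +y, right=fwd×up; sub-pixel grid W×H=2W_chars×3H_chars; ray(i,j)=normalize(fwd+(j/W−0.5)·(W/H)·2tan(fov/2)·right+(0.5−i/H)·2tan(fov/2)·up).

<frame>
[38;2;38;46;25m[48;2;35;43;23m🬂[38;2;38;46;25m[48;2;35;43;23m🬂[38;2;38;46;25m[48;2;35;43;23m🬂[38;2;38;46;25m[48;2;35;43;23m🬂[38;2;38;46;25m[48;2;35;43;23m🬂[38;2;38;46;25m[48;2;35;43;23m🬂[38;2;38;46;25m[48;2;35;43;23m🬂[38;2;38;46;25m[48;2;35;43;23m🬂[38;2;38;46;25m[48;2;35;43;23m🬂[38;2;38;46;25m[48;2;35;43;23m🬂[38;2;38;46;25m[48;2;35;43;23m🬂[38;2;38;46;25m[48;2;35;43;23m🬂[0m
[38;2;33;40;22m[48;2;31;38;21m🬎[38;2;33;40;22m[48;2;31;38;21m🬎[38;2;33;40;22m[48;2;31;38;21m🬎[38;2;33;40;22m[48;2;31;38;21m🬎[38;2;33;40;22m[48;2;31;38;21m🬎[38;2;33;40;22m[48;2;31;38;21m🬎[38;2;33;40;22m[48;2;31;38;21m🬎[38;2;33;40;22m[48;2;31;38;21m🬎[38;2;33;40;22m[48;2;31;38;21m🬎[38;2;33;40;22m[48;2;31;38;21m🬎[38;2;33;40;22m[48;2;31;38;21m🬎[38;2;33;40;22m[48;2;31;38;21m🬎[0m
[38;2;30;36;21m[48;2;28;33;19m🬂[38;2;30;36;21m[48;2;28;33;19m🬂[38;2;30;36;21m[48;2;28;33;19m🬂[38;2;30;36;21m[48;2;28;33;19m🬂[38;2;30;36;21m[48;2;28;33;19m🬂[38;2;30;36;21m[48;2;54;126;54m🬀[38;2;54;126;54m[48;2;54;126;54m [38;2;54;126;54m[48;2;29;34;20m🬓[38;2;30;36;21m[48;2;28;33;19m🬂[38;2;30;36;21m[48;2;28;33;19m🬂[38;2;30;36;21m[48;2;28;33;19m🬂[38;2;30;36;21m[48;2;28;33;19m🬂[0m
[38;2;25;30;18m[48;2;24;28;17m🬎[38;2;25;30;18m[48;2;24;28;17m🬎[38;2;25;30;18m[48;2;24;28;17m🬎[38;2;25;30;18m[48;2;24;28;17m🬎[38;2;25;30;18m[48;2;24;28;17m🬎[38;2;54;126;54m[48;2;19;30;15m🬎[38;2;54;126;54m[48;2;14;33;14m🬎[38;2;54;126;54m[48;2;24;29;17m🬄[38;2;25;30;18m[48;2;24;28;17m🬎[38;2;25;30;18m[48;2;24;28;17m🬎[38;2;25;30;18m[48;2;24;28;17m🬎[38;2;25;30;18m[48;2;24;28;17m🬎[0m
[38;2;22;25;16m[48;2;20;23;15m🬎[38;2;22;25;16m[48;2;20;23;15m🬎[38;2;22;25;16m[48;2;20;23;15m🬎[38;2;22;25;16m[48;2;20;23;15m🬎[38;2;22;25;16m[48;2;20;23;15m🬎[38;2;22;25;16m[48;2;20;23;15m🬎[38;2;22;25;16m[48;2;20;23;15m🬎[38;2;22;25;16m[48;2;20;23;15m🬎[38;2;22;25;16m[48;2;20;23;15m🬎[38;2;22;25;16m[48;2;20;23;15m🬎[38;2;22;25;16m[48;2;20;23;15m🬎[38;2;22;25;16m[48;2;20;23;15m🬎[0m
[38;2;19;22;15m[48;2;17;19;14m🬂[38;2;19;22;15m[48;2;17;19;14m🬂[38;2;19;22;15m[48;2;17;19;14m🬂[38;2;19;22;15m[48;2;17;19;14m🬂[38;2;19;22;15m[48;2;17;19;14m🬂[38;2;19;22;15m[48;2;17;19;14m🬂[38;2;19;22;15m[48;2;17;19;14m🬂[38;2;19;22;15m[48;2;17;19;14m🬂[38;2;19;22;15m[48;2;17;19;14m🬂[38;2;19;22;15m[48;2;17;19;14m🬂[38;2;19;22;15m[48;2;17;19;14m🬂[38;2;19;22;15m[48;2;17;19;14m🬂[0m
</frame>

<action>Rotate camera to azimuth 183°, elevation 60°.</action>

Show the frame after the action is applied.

<frame>
[38;2;38;46;25m[48;2;35;43;23m🬂[38;2;38;46;25m[48;2;35;43;23m🬂[38;2;38;46;25m[48;2;35;43;23m🬂[38;2;38;46;25m[48;2;35;43;23m🬂[38;2;38;46;25m[48;2;35;43;23m🬂[38;2;38;46;25m[48;2;35;43;23m🬂[38;2;38;46;25m[48;2;35;43;23m🬂[38;2;38;46;25m[48;2;35;43;23m🬂[38;2;38;46;25m[48;2;35;43;23m🬂[38;2;38;46;25m[48;2;35;43;23m🬂[38;2;38;46;25m[48;2;35;43;23m🬂[38;2;38;46;25m[48;2;35;43;23m🬂[0m
[38;2;33;40;22m[48;2;31;38;21m🬎[38;2;33;40;22m[48;2;31;38;21m🬎[38;2;33;40;22m[48;2;31;38;21m🬎[38;2;33;40;22m[48;2;31;38;21m🬎[38;2;33;40;22m[48;2;31;38;21m🬎[38;2;33;40;22m[48;2;31;38;21m🬎[38;2;33;40;22m[48;2;31;38;21m🬎[38;2;33;40;22m[48;2;31;38;21m🬎[38;2;33;40;22m[48;2;31;38;21m🬎[38;2;33;40;22m[48;2;31;38;21m🬎[38;2;33;40;22m[48;2;31;38;21m🬎[38;2;33;40;22m[48;2;31;38;21m🬎[0m
[38;2;30;36;21m[48;2;28;33;19m🬂[38;2;30;36;21m[48;2;28;33;19m🬂[38;2;30;36;21m[48;2;28;33;19m🬂[38;2;30;36;21m[48;2;28;33;19m🬂[38;2;30;36;21m[48;2;28;33;19m🬂[38;2;30;36;21m[48;2;54;126;54m🬀[38;2;54;126;54m[48;2;54;126;54m [38;2;54;126;54m[48;2;29;34;20m🬓[38;2;30;36;21m[48;2;28;33;19m🬂[38;2;30;36;21m[48;2;28;33;19m🬂[38;2;30;36;21m[48;2;28;33;19m🬂[38;2;30;36;21m[48;2;28;33;19m🬂[0m
[38;2;25;30;18m[48;2;24;28;17m🬎[38;2;25;30;18m[48;2;24;28;17m🬎[38;2;25;30;18m[48;2;24;28;17m🬎[38;2;25;30;18m[48;2;24;28;17m🬎[38;2;25;30;18m[48;2;24;28;17m🬎[38;2;54;126;54m[48;2;27;55;25m🬊[38;2;54;126;54m[48;2;15;36;15m🬎[38;2;54;126;54m[48;2;22;30;17m🬀[38;2;25;30;18m[48;2;24;28;17m🬎[38;2;25;30;18m[48;2;24;28;17m🬎[38;2;25;30;18m[48;2;24;28;17m🬎[38;2;25;30;18m[48;2;24;28;17m🬎[0m
[38;2;22;25;16m[48;2;20;23;15m🬎[38;2;22;25;16m[48;2;20;23;15m🬎[38;2;22;25;16m[48;2;20;23;15m🬎[38;2;22;25;16m[48;2;20;23;15m🬎[38;2;22;25;16m[48;2;20;23;15m🬎[38;2;22;25;16m[48;2;20;23;15m🬎[38;2;16;39;16m[48;2;21;24;15m🬀[38;2;22;25;16m[48;2;20;23;15m🬎[38;2;22;25;16m[48;2;20;23;15m🬎[38;2;22;25;16m[48;2;20;23;15m🬎[38;2;22;25;16m[48;2;20;23;15m🬎[38;2;22;25;16m[48;2;20;23;15m🬎[0m
[38;2;19;22;15m[48;2;17;19;14m🬂[38;2;19;22;15m[48;2;17;19;14m🬂[38;2;19;22;15m[48;2;17;19;14m🬂[38;2;19;22;15m[48;2;17;19;14m🬂[38;2;19;22;15m[48;2;17;19;14m🬂[38;2;19;22;15m[48;2;17;19;14m🬂[38;2;19;22;15m[48;2;17;19;14m🬂[38;2;19;22;15m[48;2;17;19;14m🬂[38;2;19;22;15m[48;2;17;19;14m🬂[38;2;19;22;15m[48;2;17;19;14m🬂[38;2;19;22;15m[48;2;17;19;14m🬂[38;2;19;22;15m[48;2;17;19;14m🬂[0m
</frame>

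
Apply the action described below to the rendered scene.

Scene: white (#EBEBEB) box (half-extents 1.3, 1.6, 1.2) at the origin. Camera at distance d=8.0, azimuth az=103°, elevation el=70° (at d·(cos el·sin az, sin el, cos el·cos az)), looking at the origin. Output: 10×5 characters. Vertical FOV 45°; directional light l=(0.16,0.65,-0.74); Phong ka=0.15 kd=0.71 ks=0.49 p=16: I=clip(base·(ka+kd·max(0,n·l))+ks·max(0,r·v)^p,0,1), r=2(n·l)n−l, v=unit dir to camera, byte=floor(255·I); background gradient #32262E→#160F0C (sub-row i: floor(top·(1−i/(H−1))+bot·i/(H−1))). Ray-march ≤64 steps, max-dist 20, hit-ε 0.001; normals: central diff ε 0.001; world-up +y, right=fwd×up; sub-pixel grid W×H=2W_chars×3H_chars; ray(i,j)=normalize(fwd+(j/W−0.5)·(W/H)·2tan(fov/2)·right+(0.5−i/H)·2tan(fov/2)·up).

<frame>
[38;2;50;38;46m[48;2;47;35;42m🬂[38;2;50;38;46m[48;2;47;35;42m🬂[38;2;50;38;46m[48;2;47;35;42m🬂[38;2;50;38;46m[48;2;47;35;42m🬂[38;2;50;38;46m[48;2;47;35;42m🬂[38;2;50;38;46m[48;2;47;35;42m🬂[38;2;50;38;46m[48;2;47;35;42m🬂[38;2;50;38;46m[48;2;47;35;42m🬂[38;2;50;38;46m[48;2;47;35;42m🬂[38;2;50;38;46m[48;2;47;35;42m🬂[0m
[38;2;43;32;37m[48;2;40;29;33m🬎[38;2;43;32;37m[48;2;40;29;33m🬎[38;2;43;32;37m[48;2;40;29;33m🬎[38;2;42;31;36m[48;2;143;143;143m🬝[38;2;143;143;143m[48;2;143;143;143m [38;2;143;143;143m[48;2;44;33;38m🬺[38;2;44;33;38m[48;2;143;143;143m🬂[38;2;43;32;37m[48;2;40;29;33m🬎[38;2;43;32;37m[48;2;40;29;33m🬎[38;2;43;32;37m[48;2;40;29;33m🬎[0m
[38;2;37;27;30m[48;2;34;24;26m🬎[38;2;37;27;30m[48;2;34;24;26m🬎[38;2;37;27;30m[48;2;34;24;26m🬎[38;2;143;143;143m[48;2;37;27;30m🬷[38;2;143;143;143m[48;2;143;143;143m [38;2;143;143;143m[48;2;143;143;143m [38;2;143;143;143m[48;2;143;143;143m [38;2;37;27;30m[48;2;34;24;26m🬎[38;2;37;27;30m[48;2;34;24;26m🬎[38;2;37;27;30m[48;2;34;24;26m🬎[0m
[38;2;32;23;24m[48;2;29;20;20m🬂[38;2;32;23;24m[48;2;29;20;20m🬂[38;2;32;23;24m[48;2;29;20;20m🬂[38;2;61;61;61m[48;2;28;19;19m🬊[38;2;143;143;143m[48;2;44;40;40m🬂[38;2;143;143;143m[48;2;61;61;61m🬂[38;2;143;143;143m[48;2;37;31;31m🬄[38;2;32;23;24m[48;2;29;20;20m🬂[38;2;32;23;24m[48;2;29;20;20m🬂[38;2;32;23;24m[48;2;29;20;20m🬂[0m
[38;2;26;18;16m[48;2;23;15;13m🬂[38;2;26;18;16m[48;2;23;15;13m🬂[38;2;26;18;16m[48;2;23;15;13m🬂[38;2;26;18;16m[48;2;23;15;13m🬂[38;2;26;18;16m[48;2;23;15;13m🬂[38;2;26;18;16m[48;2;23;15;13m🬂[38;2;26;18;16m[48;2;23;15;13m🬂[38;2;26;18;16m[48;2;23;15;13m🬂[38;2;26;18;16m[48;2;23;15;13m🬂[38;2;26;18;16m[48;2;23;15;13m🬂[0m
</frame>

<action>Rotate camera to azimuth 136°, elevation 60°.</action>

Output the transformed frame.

<frame>
[38;2;50;38;46m[48;2;47;35;42m🬂[38;2;50;38;46m[48;2;47;35;42m🬂[38;2;50;38;46m[48;2;47;35;42m🬂[38;2;50;38;46m[48;2;47;35;42m🬂[38;2;50;38;46m[48;2;47;35;42m🬂[38;2;50;38;46m[48;2;47;35;42m🬂[38;2;50;38;46m[48;2;47;35;42m🬂[38;2;50;38;46m[48;2;47;35;42m🬂[38;2;50;38;46m[48;2;47;35;42m🬂[38;2;50;38;46m[48;2;47;35;42m🬂[0m
[38;2;43;32;37m[48;2;40;29;33m🬎[38;2;43;32;37m[48;2;40;29;33m🬎[38;2;43;32;37m[48;2;40;29;33m🬎[38;2;43;32;37m[48;2;143;143;143m🬎[38;2;44;33;38m[48;2;143;143;143m🬀[38;2;143;143;143m[48;2;143;143;143m [38;2;44;33;38m[48;2;143;143;143m🬂[38;2;143;143;143m[48;2;42;31;36m🬏[38;2;43;32;37m[48;2;40;29;33m🬎[38;2;43;32;37m[48;2;40;29;33m🬎[0m
[38;2;37;27;30m[48;2;34;24;26m🬎[38;2;37;27;30m[48;2;34;24;26m🬎[38;2;37;27;30m[48;2;34;24;26m🬎[38;2;143;143;143m[48;2;52;48;49m🬊[38;2;143;143;143m[48;2;143;143;143m [38;2;143;143;143m[48;2;143;143;143m [38;2;143;143;143m[48;2;158;158;158m🬆[38;2;158;158;158m[48;2;35;25;28m🬄[38;2;37;27;30m[48;2;34;24;26m🬎[38;2;37;27;30m[48;2;34;24;26m🬎[0m
[38;2;32;23;24m[48;2;29;20;20m🬂[38;2;32;23;24m[48;2;29;20;20m🬂[38;2;32;23;24m[48;2;29;20;20m🬂[38;2;61;61;61m[48;2;29;20;20m🬁[38;2;143;143;143m[48;2;54;52;52m🬁[38;2;143;143;143m[48;2;158;158;158m🬀[38;2;158;158;158m[48;2;28;19;19m🬆[38;2;32;23;24m[48;2;29;20;20m🬂[38;2;32;23;24m[48;2;29;20;20m🬂[38;2;32;23;24m[48;2;29;20;20m🬂[0m
[38;2;26;18;16m[48;2;23;15;13m🬂[38;2;26;18;16m[48;2;23;15;13m🬂[38;2;26;18;16m[48;2;23;15;13m🬂[38;2;26;18;16m[48;2;23;15;13m🬂[38;2;26;18;16m[48;2;23;15;13m🬂[38;2;158;158;158m[48;2;23;16;13m🬀[38;2;26;18;16m[48;2;23;15;13m🬂[38;2;26;18;16m[48;2;23;15;13m🬂[38;2;26;18;16m[48;2;23;15;13m🬂[38;2;26;18;16m[48;2;23;15;13m🬂[0m
</frame>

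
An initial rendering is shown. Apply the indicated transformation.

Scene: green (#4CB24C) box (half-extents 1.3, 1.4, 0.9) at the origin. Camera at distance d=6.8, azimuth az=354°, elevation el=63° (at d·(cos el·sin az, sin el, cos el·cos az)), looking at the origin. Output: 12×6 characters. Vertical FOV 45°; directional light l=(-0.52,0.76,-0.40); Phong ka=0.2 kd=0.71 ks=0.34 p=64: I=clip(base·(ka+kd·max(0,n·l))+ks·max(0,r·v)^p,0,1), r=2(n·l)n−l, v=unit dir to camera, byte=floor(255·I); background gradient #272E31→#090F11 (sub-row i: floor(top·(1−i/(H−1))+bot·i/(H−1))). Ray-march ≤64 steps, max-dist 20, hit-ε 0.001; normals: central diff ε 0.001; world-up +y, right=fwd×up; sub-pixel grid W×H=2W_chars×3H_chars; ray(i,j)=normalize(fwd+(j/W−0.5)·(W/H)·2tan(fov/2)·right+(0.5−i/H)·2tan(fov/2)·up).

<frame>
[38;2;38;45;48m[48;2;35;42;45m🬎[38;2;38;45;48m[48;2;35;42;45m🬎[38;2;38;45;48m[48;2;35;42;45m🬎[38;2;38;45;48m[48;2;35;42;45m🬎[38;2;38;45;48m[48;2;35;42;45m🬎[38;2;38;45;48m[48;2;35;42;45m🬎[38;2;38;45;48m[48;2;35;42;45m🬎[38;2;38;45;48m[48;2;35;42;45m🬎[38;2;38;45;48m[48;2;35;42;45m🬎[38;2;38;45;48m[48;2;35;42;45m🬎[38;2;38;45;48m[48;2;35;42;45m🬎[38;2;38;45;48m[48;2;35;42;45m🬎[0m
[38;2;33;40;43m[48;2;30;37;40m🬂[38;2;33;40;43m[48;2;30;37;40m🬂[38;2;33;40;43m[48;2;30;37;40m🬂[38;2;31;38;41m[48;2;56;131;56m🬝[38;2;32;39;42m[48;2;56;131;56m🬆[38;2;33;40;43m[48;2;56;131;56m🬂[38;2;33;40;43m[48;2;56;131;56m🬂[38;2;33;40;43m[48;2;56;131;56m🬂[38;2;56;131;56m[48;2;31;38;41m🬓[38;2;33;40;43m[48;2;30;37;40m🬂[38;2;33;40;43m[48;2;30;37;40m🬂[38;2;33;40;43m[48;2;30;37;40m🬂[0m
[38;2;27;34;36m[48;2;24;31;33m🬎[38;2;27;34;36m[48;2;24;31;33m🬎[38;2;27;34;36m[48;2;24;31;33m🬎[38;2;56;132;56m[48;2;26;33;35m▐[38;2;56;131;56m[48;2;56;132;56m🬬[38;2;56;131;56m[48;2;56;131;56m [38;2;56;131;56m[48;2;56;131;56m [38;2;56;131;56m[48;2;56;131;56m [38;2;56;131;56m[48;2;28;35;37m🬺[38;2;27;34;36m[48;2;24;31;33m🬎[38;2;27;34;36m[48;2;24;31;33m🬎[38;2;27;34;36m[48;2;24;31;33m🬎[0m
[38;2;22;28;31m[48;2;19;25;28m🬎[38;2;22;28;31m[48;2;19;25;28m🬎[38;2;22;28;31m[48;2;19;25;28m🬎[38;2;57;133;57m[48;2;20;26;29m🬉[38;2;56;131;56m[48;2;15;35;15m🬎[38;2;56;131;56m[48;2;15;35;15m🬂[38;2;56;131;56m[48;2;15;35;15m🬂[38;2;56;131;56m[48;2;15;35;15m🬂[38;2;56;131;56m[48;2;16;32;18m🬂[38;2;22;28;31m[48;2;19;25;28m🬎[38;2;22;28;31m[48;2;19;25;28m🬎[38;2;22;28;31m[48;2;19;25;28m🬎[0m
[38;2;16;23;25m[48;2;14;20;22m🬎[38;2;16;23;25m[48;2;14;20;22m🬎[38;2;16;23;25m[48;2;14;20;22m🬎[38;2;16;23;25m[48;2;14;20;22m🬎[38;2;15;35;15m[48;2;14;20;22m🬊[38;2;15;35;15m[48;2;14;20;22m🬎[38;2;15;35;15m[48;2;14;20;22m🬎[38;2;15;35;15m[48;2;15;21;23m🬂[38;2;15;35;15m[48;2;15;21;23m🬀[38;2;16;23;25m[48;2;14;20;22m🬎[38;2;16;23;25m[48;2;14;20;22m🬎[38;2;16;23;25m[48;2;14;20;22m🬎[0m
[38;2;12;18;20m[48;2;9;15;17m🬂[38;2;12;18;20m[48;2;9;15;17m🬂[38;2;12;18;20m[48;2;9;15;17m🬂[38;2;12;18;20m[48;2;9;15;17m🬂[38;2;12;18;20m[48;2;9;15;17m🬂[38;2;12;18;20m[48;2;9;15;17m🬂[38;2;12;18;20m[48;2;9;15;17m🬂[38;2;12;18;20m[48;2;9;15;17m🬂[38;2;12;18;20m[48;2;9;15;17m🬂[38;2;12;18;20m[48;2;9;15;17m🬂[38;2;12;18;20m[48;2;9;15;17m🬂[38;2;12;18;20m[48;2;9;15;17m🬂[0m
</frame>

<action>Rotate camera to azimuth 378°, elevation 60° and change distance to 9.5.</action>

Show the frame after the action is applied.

<frame>
[38;2;38;45;48m[48;2;35;42;45m🬎[38;2;38;45;48m[48;2;35;42;45m🬎[38;2;38;45;48m[48;2;35;42;45m🬎[38;2;38;45;48m[48;2;35;42;45m🬎[38;2;38;45;48m[48;2;35;42;45m🬎[38;2;38;45;48m[48;2;35;42;45m🬎[38;2;38;45;48m[48;2;35;42;45m🬎[38;2;38;45;48m[48;2;35;42;45m🬎[38;2;38;45;48m[48;2;35;42;45m🬎[38;2;38;45;48m[48;2;35;42;45m🬎[38;2;38;45;48m[48;2;35;42;45m🬎[38;2;38;45;48m[48;2;35;42;45m🬎[0m
[38;2;33;40;43m[48;2;30;37;40m🬂[38;2;33;40;43m[48;2;30;37;40m🬂[38;2;33;40;43m[48;2;30;37;40m🬂[38;2;33;40;43m[48;2;30;37;40m🬂[38;2;33;40;43m[48;2;30;37;40m🬂[38;2;32;39;42m[48;2;60;135;60m🬎[38;2;33;40;43m[48;2;30;37;40m🬂[38;2;33;40;43m[48;2;30;37;40m🬂[38;2;33;40;43m[48;2;30;37;40m🬂[38;2;33;40;43m[48;2;30;37;40m🬂[38;2;33;40;43m[48;2;30;37;40m🬂[38;2;33;40;43m[48;2;30;37;40m🬂[0m
[38;2;27;34;36m[48;2;24;31;33m🬎[38;2;27;34;36m[48;2;24;31;33m🬎[38;2;27;34;36m[48;2;24;31;33m🬎[38;2;27;34;36m[48;2;24;31;33m🬎[38;2;72;147;72m[48;2;26;33;35m▐[38;2;59;134;59m[48;2;63;138;63m▐[38;2;57;132;57m[48;2;56;131;56m▌[38;2;56;131;56m[48;2;56;131;56m [38;2;27;34;36m[48;2;24;31;33m🬎[38;2;27;34;36m[48;2;24;31;33m🬎[38;2;27;34;36m[48;2;24;31;33m🬎[38;2;27;34;36m[48;2;24;31;33m🬎[0m
[38;2;22;28;31m[48;2;19;25;28m🬎[38;2;22;28;31m[48;2;19;25;28m🬎[38;2;22;28;31m[48;2;19;25;28m🬎[38;2;22;28;31m[48;2;19;25;28m🬎[38;2;21;27;30m[48;2;15;35;15m▌[38;2;15;35;15m[48;2;58;133;58m🬺[38;2;56;131;56m[48;2;15;35;15m🬂[38;2;56;131;56m[48;2;17;30;22m🬂[38;2;22;28;31m[48;2;19;25;28m🬎[38;2;22;28;31m[48;2;19;25;28m🬎[38;2;22;28;31m[48;2;19;25;28m🬎[38;2;22;28;31m[48;2;19;25;28m🬎[0m
[38;2;16;23;25m[48;2;14;20;22m🬎[38;2;16;23;25m[48;2;14;20;22m🬎[38;2;16;23;25m[48;2;14;20;22m🬎[38;2;16;23;25m[48;2;14;20;22m🬎[38;2;16;23;25m[48;2;14;20;22m🬎[38;2;16;23;25m[48;2;14;20;22m🬎[38;2;15;35;15m[48;2;15;21;23m🬂[38;2;15;35;15m[48;2;15;21;23m🬀[38;2;16;23;25m[48;2;14;20;22m🬎[38;2;16;23;25m[48;2;14;20;22m🬎[38;2;16;23;25m[48;2;14;20;22m🬎[38;2;16;23;25m[48;2;14;20;22m🬎[0m
[38;2;12;18;20m[48;2;9;15;17m🬂[38;2;12;18;20m[48;2;9;15;17m🬂[38;2;12;18;20m[48;2;9;15;17m🬂[38;2;12;18;20m[48;2;9;15;17m🬂[38;2;12;18;20m[48;2;9;15;17m🬂[38;2;12;18;20m[48;2;9;15;17m🬂[38;2;12;18;20m[48;2;9;15;17m🬂[38;2;12;18;20m[48;2;9;15;17m🬂[38;2;12;18;20m[48;2;9;15;17m🬂[38;2;12;18;20m[48;2;9;15;17m🬂[38;2;12;18;20m[48;2;9;15;17m🬂[38;2;12;18;20m[48;2;9;15;17m🬂[0m
</frame>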